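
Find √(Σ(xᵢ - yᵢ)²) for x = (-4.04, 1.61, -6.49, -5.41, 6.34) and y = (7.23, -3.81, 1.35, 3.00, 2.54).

√(Σ(x_i - y_i)²) = √((-4.04 - 7.23)² + (1.61 - (-3.81))² + (-6.49 - 1.35)² + (-5.41 - 3)² + (6.34 - 2.54)²)
= √((-11.27)² + 5.42² + (-7.84)² + (-8.41)² + 3.8²) = √(127.0129 + 29.3764 + 61.4656 + 70.7281 + 14.44) = √303.023 ≈ 17.4076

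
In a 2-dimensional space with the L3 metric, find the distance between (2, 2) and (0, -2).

(Σ|x_i - y_i|^3)^(1/3) = (|2 - 0|^3 + |2 - (-2)|^3)^(1/3)
= (2^3 + 4^3)^(1/3) = (8 + 64)^(1/3) = (72)^(1/3) ≈ 4.1602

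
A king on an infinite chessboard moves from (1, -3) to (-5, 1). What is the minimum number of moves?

max(|x_i - y_i|) = max(|1 - (-5)|, |-3 - 1|) = max(6, 4) = 6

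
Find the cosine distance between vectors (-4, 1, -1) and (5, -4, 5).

With u = (-4, 1, -1), v = (5, -4, 5):
u·v = (-4)·5 + 1·(-4) + (-1)·5 = (-20) + (-4) + (-5) = -29.
|u| = √((-4)² + 1² + (-1)²) = √18, |v| = √(5² + (-4)² + 5²) = √66, so |u||v| = √(18·66) = √1188.
cos θ = (u·v)/(|u||v|) = -29/√1188 ≈ -0.8414
Cosine distance = 1 - cos θ ≈ 1 - (-0.8414) = 1.8414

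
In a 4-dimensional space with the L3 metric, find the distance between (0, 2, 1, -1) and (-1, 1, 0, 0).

(Σ|x_i - y_i|^3)^(1/3) = (|0 - (-1)|^3 + |2 - 1|^3 + |1 - 0|^3 + |-1 - 0|^3)^(1/3)
= (1^3 + 1^3 + 1^3 + 1^3)^(1/3) = (1 + 1 + 1 + 1)^(1/3) = (4)^(1/3) ≈ 1.5874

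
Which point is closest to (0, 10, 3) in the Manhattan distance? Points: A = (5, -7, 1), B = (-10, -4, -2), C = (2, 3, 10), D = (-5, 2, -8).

Distances: d(A) = 24, d(B) = 29, d(C) = 16, d(D) = 24. Nearest: C = (2, 3, 10) with distance 16.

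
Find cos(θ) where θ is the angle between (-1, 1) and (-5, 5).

With u = (-1, 1), v = (-5, 5):
u·v = (-1)·(-5) + 1·5 = 5 + 5 = 10.
|u| = √((-1)² + 1²) = √2, |v| = √((-5)² + 5²) = √50, so |u||v| = √(2·50) = √100 = 10.
cos θ = (u·v)/(|u||v|) = 10/10 = 1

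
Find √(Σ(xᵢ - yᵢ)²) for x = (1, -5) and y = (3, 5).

√(Σ(x_i - y_i)²) = √((1 - 3)² + (-5 - 5)²)
= √((-2)² + (-10)²) = √(4 + 100) = √104 ≈ 10.198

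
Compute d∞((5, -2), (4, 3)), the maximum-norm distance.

max(|x_i - y_i|) = max(|5 - 4|, |-2 - 3|) = max(1, 5) = 5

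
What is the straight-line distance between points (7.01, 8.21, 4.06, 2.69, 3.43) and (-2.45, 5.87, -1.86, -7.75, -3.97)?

√(Σ(x_i - y_i)²) = √((7.01 - (-2.45))² + (8.21 - 5.87)² + (4.06 - (-1.86))² + (2.69 - (-7.75))² + (3.43 - (-3.97))²)
= √(9.46² + 2.34² + 5.92² + 10.44² + 7.4²) = √(89.4916 + 5.4756 + 35.0464 + 108.9936 + 54.76) = √293.7672 ≈ 17.1396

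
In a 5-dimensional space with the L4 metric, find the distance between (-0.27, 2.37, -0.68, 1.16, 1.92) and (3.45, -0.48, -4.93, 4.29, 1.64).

(Σ|x_i - y_i|^4)^(1/4) = (|-0.27 - 3.45|^4 + |2.37 - (-0.48)|^4 + |-0.68 - (-4.93)|^4 + |1.16 - 4.29|^4 + |1.92 - 1.64|^4)^(1/4)
= (3.72^4 + 2.85^4 + 4.25^4 + 3.13^4 + 0.28^4)^(1/4) ≈ (191.5013 + 65.975 + 326.2539 + 95.9792 + 0.0061)^(1/4) = (679.7155)^(1/4) ≈ 5.106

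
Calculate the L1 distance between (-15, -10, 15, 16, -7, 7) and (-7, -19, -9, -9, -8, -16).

Σ|x_i - y_i| = |-15 - (-7)| + |-10 - (-19)| + |15 - (-9)| + |16 - (-9)| + |-7 - (-8)| + |7 - (-16)| = 8 + 9 + 24 + 25 + 1 + 23 = 90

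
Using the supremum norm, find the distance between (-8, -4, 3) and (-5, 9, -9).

max(|x_i - y_i|) = max(|-8 - (-5)|, |-4 - 9|, |3 - (-9)|) = max(3, 13, 12) = 13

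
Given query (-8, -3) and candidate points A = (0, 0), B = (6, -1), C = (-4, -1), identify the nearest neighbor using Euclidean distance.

Distances: d(A) ≈ 8.544, d(B) ≈ 14.1421, d(C) ≈ 4.4721. Nearest: C = (-4, -1) with distance 4.4721.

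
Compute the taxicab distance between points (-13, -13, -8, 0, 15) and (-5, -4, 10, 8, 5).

Σ|x_i - y_i| = |-13 - (-5)| + |-13 - (-4)| + |-8 - 10| + |0 - 8| + |15 - 5| = 8 + 9 + 18 + 8 + 10 = 53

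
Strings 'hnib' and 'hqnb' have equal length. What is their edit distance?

Let D[i][j] be the edit distance between the first i characters of 'hnib' and the first j characters of 'hqnb', with D[i][0] = i, D[0][j] = j, and D[i][j] = D[i-1][j-1] if the characters match, else 1 + min(D[i-1][j], D[i][j-1], D[i-1][j-1]). Filling the table (rows: prefixes of 'hnib', columns: prefixes of 'hqnb'):
     ε  h  q  n  b
  ε  0  1  2  3  4
  h  1  0  1  2  3
  n  2  1  1  1  2
  i  3  2  2  2  2
  b  4  3  3  3  2
The bottom-right entry gives D[4][4] = 2, so no sequence of fewer than 2 edits works. Backtracking through the table gives one optimal edit sequence (2 edits):
  hnib → hqib (sub n→q @2)
  hqib → hqnb (sub i→n @3)
Edit distance = 2.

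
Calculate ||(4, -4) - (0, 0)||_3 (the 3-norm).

(Σ|x_i - y_i|^3)^(1/3) = (|4 - 0|^3 + |-4 - 0|^3)^(1/3)
= (4^3 + 4^3)^(1/3) = (64 + 64)^(1/3) = (128)^(1/3) ≈ 5.0397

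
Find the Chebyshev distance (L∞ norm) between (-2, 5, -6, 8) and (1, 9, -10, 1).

max(|x_i - y_i|) = max(|-2 - 1|, |5 - 9|, |-6 - (-10)|, |8 - 1|) = max(3, 4, 4, 7) = 7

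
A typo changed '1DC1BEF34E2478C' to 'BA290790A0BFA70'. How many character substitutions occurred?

Differing positions: 1, 2, 3, 4, 5, 6, 7, 8, 9, 10, 11, 12, 13, 14, 15. Hamming distance = 15.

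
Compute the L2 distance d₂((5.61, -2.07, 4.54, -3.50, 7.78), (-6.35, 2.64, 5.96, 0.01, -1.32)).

√(Σ(x_i - y_i)²) = √((5.61 - (-6.35))² + (-2.07 - 2.64)² + (4.54 - 5.96)² + (-3.5 - 0.01)² + (7.78 - (-1.32))²)
= √(11.96² + (-4.71)² + (-1.42)² + (-3.51)² + 9.1²) = √(143.0416 + 22.1841 + 2.0164 + 12.3201 + 82.81) = √262.3722 ≈ 16.1979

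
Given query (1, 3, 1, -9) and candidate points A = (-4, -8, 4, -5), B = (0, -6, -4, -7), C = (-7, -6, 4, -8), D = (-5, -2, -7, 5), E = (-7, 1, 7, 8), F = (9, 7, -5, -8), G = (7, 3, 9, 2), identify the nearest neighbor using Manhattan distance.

Distances: d(A) = 23, d(B) = 17, d(C) = 21, d(D) = 33, d(E) = 33, d(F) = 19, d(G) = 25. Nearest: B = (0, -6, -4, -7) with distance 17.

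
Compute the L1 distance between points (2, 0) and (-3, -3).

Σ|x_i - y_i| = |2 - (-3)| + |0 - (-3)| = 5 + 3 = 8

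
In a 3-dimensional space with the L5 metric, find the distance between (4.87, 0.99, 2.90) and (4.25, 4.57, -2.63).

(Σ|x_i - y_i|^5)^(1/5) = (|4.87 - 4.25|^5 + |0.99 - 4.57|^5 + |2.9 - (-2.63)|^5)^(1/5)
= (0.62^5 + 3.58^5 + 5.53^5)^(1/5) ≈ (0.0916 + 588.0512 + 5171.6087)^(1/5) = (5759.7515)^(1/5) ≈ 5.6504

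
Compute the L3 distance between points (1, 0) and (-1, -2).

(Σ|x_i - y_i|^3)^(1/3) = (|1 - (-1)|^3 + |0 - (-2)|^3)^(1/3)
= (2^3 + 2^3)^(1/3) = (8 + 8)^(1/3) = (16)^(1/3) ≈ 2.5198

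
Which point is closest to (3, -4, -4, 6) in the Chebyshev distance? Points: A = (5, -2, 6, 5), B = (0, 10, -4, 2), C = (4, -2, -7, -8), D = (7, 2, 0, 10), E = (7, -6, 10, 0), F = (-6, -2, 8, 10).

Distances: d(A) = 10, d(B) = 14, d(C) = 14, d(D) = 6, d(E) = 14, d(F) = 12. Nearest: D = (7, 2, 0, 10) with distance 6.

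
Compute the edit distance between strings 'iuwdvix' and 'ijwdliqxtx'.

Let D[i][j] be the edit distance between the first i characters of 'iuwdvix' and the first j characters of 'ijwdliqxtx', with D[i][0] = i, D[0][j] = j, and D[i][j] = D[i-1][j-1] if the characters match, else 1 + min(D[i-1][j], D[i][j-1], D[i-1][j-1]). Filling the table (rows: prefixes of 'iuwdvix', columns: prefixes of 'ijwdliqxtx'):
     ε  i  j  w  d  l  i  q  x  t  x
  ε  0  1  2  3  4  5  6  7  8  9 10
  i  1  0  1  2  3  4  5  6  7  8  9
  u  2  1  1  2  3  4  5  6  7  8  9
  w  3  2  2  1  2  3  4  5  6  7  8
  d  4  3  3  2  1  2  3  4  5  6  7
  v  5  4  4  3  2  2  3  4  5  6  7
  i  6  5  5  4  3  3  2  3  4  5  6
  x  7  6  6  5  4  4  3  3  3  4  5
The bottom-right entry gives D[7][10] = 5, so no sequence of fewer than 5 edits works. Backtracking through the table gives one optimal edit sequence (5 edits):
  iuwdvix → ijwdvix (sub u→j @2)
  ijwdvix → ijwdlix (sub v→l @5)
  ijwdlix → ijwdliqx (ins q @7)
  ijwdliqx → ijwdliqxx (ins x @8)
  ijwdliqxx → ijwdliqxtx (ins t @9)
Edit distance = 5.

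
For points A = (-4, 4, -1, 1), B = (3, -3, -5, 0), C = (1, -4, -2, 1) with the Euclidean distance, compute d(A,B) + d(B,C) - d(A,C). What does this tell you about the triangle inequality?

d(A,B) = √(7² + 7² + 4² + 1²) = √115 ≈ 10.7238, d(B,C) = √(2² + 1² + 3² + 1²) = √15 ≈ 3.873, d(A,C) = √(5² + 8² + 1² + 0²) = √90 ≈ 9.4868.
d(A,B) + d(B,C) - d(A,C) = 10.7238 + 3.873 - 9.4868 = 14.5968 - 9.4868 = 5.11 (to 4 decimal places). This is ≥ 0, so the triangle inequality holds for these points.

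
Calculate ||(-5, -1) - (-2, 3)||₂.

√(Σ(x_i - y_i)²) = √((-5 - (-2))² + (-1 - 3)²)
= √((-3)² + (-4)²) = √(9 + 16) = √25 = 5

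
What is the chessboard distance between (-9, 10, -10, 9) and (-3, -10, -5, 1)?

max(|x_i - y_i|) = max(|-9 - (-3)|, |10 - (-10)|, |-10 - (-5)|, |9 - 1|) = max(6, 20, 5, 8) = 20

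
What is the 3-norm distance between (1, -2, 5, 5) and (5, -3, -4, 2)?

(Σ|x_i - y_i|^3)^(1/3) = (|1 - 5|^3 + |-2 - (-3)|^3 + |5 - (-4)|^3 + |5 - 2|^3)^(1/3)
= (4^3 + 1^3 + 9^3 + 3^3)^(1/3) = (64 + 1 + 729 + 27)^(1/3) = (821)^(1/3) ≈ 9.3637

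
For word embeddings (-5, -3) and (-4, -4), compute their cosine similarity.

With u = (-5, -3), v = (-4, -4):
u·v = (-5)·(-4) + (-3)·(-4) = 20 + 12 = 32.
|u| = √((-5)² + (-3)²) = √34, |v| = √((-4)² + (-4)²) = √32, so |u||v| = √(34·32) = √1088.
cos θ = (u·v)/(|u||v|) = 32/√1088 ≈ 0.9701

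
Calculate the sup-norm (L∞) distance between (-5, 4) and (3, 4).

max(|x_i - y_i|) = max(|-5 - 3|, |4 - 4|) = max(8, 0) = 8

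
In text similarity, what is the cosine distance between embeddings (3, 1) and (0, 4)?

With u = (3, 1), v = (0, 4):
u·v = 3·0 + 1·4 = 0 + 4 = 4.
|u| = √(3² + 1²) = √10, |v| = √(0² + 4²) = √16, so |u||v| = √(10·16) = √160.
cos θ = (u·v)/(|u||v|) = 4/√160 ≈ 0.3162
Cosine distance = 1 - cos θ ≈ 1 - 0.3162 = 0.6838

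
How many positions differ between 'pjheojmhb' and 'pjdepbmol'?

Differing positions: 3, 5, 6, 8, 9. Hamming distance = 5.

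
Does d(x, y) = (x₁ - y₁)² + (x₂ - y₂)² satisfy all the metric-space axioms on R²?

No. The squared Euclidean distance fails the triangle inequality. Counterexample: x = (0, 0), y = (3, 3), z = (6, 6). d(x,z) = 6² + 6² = 72, but d(x,y) + d(y,z) = (3² + 3²) + (3² + 3²) = 18 + 18 = 36. Since 72 > 36, the triangle inequality is violated. (Note: √d, the ordinary Euclidean distance, IS a metric.)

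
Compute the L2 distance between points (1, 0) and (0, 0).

(Σ|x_i - y_i|^2)^(1/2) = (|1 - 0|^2 + |0 - 0|^2)^(1/2)
= (1^2 + 0^2)^(1/2) = (1 + 0)^(1/2) = (1)^(1/2) = 1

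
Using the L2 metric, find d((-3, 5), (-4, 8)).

√(Σ(x_i - y_i)²) = √((-3 - (-4))² + (5 - 8)²)
= √(1² + (-3)²) = √(1 + 9) = √10 ≈ 3.1623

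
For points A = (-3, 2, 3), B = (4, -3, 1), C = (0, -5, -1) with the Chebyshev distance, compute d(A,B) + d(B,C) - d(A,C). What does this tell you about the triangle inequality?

d(A,B) = max(7, 5, 2) = 7, d(B,C) = max(4, 2, 2) = 4, d(A,C) = max(3, 7, 4) = 7.
d(A,B) + d(B,C) - d(A,C) = 7 + 4 - 7 = 11 - 7 = 4. This is ≥ 0, so the triangle inequality holds for these points.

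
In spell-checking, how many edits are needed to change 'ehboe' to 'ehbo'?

Let D[i][j] be the edit distance between the first i characters of 'ehboe' and the first j characters of 'ehbo', with D[i][0] = i, D[0][j] = j, and D[i][j] = D[i-1][j-1] if the characters match, else 1 + min(D[i-1][j], D[i][j-1], D[i-1][j-1]). Filling the table (rows: prefixes of 'ehboe', columns: prefixes of 'ehbo'):
     ε  e  h  b  o
  ε  0  1  2  3  4
  e  1  0  1  2  3
  h  2  1  0  1  2
  b  3  2  1  0  1
  o  4  3  2  1  0
  e  5  4  3  2  1
The bottom-right entry gives D[5][4] = 1, so no sequence of fewer than 1 edit works. Backtracking through the table gives one optimal edit sequence (1 edit):
  ehboe → ehbo (del e @5)
Edit distance = 1.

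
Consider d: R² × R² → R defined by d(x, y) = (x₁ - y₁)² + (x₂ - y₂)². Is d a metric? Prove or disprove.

No. The squared Euclidean distance fails the triangle inequality. Counterexample: x = (0, 0), y = (2, 2), z = (4, 4). d(x,z) = 4² + 4² = 32, but d(x,y) + d(y,z) = (2² + 2²) + (2² + 2²) = 8 + 8 = 16. Since 32 > 16, the triangle inequality is violated. (Note: √d, the ordinary Euclidean distance, IS a metric.)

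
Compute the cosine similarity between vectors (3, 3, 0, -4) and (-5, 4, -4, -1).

With u = (3, 3, 0, -4), v = (-5, 4, -4, -1):
u·v = 3·(-5) + 3·4 + 0·(-4) + (-4)·(-1) = (-15) + 12 + 0 + 4 = 1.
|u| = √(3² + 3² + 0² + (-4)²) = √34, |v| = √((-5)² + 4² + (-4)² + (-1)²) = √58, so |u||v| = √(34·58) = √1972.
cos θ = (u·v)/(|u||v|) = 1/√1972 ≈ 0.0225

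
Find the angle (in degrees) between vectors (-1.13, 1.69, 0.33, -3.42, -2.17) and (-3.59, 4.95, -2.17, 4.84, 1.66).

With u = (-1.13, 1.69, 0.33, -3.42, -2.17), v = (-3.59, 4.95, -2.17, 4.84, 1.66):
u·v = (-1.13)·(-3.59) + 1.69·4.95 + 0.33·(-2.17) + (-3.42)·4.84 + (-2.17)·1.66 = 4.0567 + 8.3655 + (-0.7161) + (-16.5528) + (-3.6022) = -8.4489.
|u| = √((-1.13)² + 1.69² + 0.33² + (-3.42)² + (-2.17)²) = √(1.2769 + 2.8561 + 0.1089 + 11.6964 + 4.7089) = √20.6472, |v| = √((-3.59)² + 4.95² + (-2.17)² + 4.84² + 1.66²) = √(12.8881 + 24.5025 + 4.7089 + 23.4256 + 2.7556) = √68.2807.
cos θ = (u·v)/(|u||v|) = -8.4489/(√20.6472·√68.2807) ≈ -0.22502
θ = arccos(-0.22502) ≈ 103°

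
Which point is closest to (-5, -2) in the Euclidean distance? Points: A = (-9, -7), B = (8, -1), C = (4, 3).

Distances: d(A) ≈ 6.4031, d(B) ≈ 13.0384, d(C) ≈ 10.2956. Nearest: A = (-9, -7) with distance 6.4031.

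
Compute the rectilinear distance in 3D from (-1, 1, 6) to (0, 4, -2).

Σ|x_i - y_i| = |-1 - 0| + |1 - 4| + |6 - (-2)| = 1 + 3 + 8 = 12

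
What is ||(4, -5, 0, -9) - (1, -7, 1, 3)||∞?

max(|x_i - y_i|) = max(|4 - 1|, |-5 - (-7)|, |0 - 1|, |-9 - 3|) = max(3, 2, 1, 12) = 12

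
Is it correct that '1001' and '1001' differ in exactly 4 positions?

Differing positions: none. Hamming distance = 0, so the claim that d_H = 4 is false.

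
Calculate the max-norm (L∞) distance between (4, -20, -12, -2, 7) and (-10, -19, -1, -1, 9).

max(|x_i - y_i|) = max(|4 - (-10)|, |-20 - (-19)|, |-12 - (-1)|, |-2 - (-1)|, |7 - 9|) = max(14, 1, 11, 1, 2) = 14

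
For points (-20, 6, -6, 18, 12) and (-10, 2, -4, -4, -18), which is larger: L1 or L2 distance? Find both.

L1 = |-20 - (-10)| + |6 - 2| + |-6 - (-4)| + |18 - (-4)| + |12 - (-18)| = 10 + 4 + 2 + 22 + 30 = 68
L2 = √(10² + 4² + 2² + 22² + 30²) = √1504 ≈ 38.7814
L1 ≥ L2 always (equality iff movement is along one axis); L1 > L2 here.
Ratio L1/L2 = 68/√1504 ≈ 1.7534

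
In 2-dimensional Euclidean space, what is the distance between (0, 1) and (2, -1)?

√(Σ(x_i - y_i)²) = √((0 - 2)² + (1 - (-1))²)
= √((-2)² + 2²) = √(4 + 4) = √8 ≈ 2.8284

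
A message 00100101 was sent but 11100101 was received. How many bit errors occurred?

Differing positions: 1, 2. Hamming distance = 2.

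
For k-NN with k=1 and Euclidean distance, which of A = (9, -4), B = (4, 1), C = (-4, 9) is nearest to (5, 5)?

Distances: d(A) ≈ 9.8489, d(B) ≈ 4.1231, d(C) ≈ 9.8489. Nearest: B = (4, 1) with distance 4.1231.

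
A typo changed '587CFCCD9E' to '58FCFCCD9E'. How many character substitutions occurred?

Differing positions: 3. Hamming distance = 1.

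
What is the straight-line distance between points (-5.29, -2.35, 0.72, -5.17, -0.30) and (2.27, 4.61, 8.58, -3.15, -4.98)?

√(Σ(x_i - y_i)²) = √((-5.29 - 2.27)² + (-2.35 - 4.61)² + (0.72 - 8.58)² + (-5.17 - (-3.15))² + (-0.3 - (-4.98))²)
= √((-7.56)² + (-6.96)² + (-7.86)² + (-2.02)² + 4.68²) = √(57.1536 + 48.4416 + 61.7796 + 4.0804 + 21.9024) = √193.3576 ≈ 13.9053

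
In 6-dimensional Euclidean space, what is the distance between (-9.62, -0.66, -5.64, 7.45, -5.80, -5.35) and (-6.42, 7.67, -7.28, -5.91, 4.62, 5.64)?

√(Σ(x_i - y_i)²) = √((-9.62 - (-6.42))² + (-0.66 - 7.67)² + (-5.64 - (-7.28))² + (7.45 - (-5.91))² + (-5.8 - 4.62)² + (-5.35 - 5.64)²)
= √((-3.2)² + (-8.33)² + 1.64² + 13.36² + (-10.42)² + (-10.99)²) = √(10.24 + 69.3889 + 2.6896 + 178.4896 + 108.5764 + 120.7801) = √490.1646 ≈ 22.1397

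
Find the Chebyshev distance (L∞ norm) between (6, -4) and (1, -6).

max(|x_i - y_i|) = max(|6 - 1|, |-4 - (-6)|) = max(5, 2) = 5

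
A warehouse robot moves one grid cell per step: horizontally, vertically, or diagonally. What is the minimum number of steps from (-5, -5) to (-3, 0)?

max(|x_i - y_i|) = max(|-5 - (-3)|, |-5 - 0|) = max(2, 5) = 5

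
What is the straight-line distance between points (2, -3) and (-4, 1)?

√(Σ(x_i - y_i)²) = √((2 - (-4))² + (-3 - 1)²)
= √(6² + (-4)²) = √(36 + 16) = √52 ≈ 7.2111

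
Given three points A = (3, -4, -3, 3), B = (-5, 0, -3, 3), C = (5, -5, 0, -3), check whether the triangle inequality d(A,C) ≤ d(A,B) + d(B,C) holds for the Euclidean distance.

d(A,B) = √(8² + 4² + 0² + 0²) = √80 ≈ 8.9443, d(B,C) = √(10² + 5² + 3² + 6²) = √170 ≈ 13.0384, d(A,C) = √(2² + 1² + 3² + 6²) = √50 ≈ 7.0711.
d(A,C) ≈ 7.0711 ≤ 8.9443 + 13.0384 = 21.9827. Triangle inequality is satisfied.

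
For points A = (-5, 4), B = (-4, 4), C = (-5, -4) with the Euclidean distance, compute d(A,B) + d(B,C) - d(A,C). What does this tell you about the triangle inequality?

d(A,B) = √(1² + 0²) = √1 = 1, d(B,C) = √(1² + 8²) = √65 ≈ 8.0623, d(A,C) = √(0² + 8²) = √64 = 8.
d(A,B) + d(B,C) - d(A,C) = 1 + 8.0623 - 8 = 9.0623 - 8 = 1.0623 (to 4 decimal places). This is ≥ 0, so the triangle inequality holds for these points.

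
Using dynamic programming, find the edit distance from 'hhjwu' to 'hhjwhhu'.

Let D[i][j] be the edit distance between the first i characters of 'hhjwu' and the first j characters of 'hhjwhhu', with D[i][0] = i, D[0][j] = j, and D[i][j] = D[i-1][j-1] if the characters match, else 1 + min(D[i-1][j], D[i][j-1], D[i-1][j-1]). Filling the table (rows: prefixes of 'hhjwu', columns: prefixes of 'hhjwhhu'):
     ε  h  h  j  w  h  h  u
  ε  0  1  2  3  4  5  6  7
  h  1  0  1  2  3  4  5  6
  h  2  1  0  1  2  3  4  5
  j  3  2  1  0  1  2  3  4
  w  4  3  2  1  0  1  2  3
  u  5  4  3  2  1  1  2  2
The bottom-right entry gives D[5][7] = 2, so no sequence of fewer than 2 edits works. Backtracking through the table gives one optimal edit sequence (2 edits):
  hhjwu → hhjwhu (ins h @5)
  hhjwhu → hhjwhhu (ins h @6)
Edit distance = 2.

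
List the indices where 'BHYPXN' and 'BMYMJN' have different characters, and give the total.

Differing positions: 2, 4, 5. Hamming distance = 3.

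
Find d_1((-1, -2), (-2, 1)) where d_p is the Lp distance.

Σ|x_i - y_i| = |-1 - (-2)| + |-2 - 1| = 1 + 3 = 4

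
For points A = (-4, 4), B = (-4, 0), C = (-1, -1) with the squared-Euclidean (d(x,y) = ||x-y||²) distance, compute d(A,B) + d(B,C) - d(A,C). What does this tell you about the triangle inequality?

d(A,B) = 0² + 4² = 16, d(B,C) = 3² + 1² = 10, d(A,C) = 3² + 5² = 34.
d(A,B) + d(B,C) - d(A,C) = 16 + 10 - 34 = 26 - 34 = -8. This is < 0, so the triangle inequality FAILS for these points (squared-Euclidean is not a metric).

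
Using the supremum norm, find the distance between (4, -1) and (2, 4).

max(|x_i - y_i|) = max(|4 - 2|, |-1 - 4|) = max(2, 5) = 5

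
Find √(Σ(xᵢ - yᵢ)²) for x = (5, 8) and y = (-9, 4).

√(Σ(x_i - y_i)²) = √((5 - (-9))² + (8 - 4)²)
= √(14² + 4²) = √(196 + 16) = √212 ≈ 14.5602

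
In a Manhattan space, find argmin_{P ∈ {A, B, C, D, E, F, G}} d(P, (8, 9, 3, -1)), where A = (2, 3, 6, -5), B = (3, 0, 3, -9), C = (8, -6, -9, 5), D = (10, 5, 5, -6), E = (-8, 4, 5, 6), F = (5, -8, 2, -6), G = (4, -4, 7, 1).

Distances: d(A) = 19, d(B) = 22, d(C) = 33, d(D) = 13, d(E) = 30, d(F) = 26, d(G) = 23. Nearest: D = (10, 5, 5, -6) with distance 13.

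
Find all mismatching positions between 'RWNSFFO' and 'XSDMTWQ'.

Differing positions: 1, 2, 3, 4, 5, 6, 7. Hamming distance = 7.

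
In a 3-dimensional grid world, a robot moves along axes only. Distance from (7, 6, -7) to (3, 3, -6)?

Σ|x_i - y_i| = |7 - 3| + |6 - 3| + |-7 - (-6)| = 4 + 3 + 1 = 8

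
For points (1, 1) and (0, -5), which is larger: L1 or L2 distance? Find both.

L1 = |1 - 0| + |1 - (-5)| = 1 + 6 = 7
L2 = √(1² + 6²) = √37 ≈ 6.0828
L1 ≥ L2 always (equality iff movement is along one axis); L1 > L2 here.
Ratio L1/L2 = 7/√37 ≈ 1.1508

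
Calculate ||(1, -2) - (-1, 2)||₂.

√(Σ(x_i - y_i)²) = √((1 - (-1))² + (-2 - 2)²)
= √(2² + (-4)²) = √(4 + 16) = √20 ≈ 4.4721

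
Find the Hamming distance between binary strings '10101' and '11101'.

Differing positions: 2. Hamming distance = 1.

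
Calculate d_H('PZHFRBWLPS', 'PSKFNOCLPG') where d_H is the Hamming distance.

Differing positions: 2, 3, 5, 6, 7, 10. Hamming distance = 6.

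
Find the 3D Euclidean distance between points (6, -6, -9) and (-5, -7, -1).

√(Σ(x_i - y_i)²) = √((6 - (-5))² + (-6 - (-7))² + (-9 - (-1))²)
= √(11² + 1² + (-8)²) = √(121 + 1 + 64) = √186 ≈ 13.6382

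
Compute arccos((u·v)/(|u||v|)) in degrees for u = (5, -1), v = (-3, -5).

With u = (5, -1), v = (-3, -5):
u·v = 5·(-3) + (-1)·(-5) = (-15) + 5 = -10.
|u| = √(5² + (-1)²) = √26, |v| = √((-3)² + (-5)²) = √34, so |u||v| = √(26·34) = √884.
cos θ = (u·v)/(|u||v|) = -10/√884 ≈ -0.336336
θ = arccos(-0.336336) ≈ 109.65°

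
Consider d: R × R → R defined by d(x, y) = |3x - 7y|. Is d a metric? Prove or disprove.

No. d fails symmetry: d(8, 4) = |3·8 - 7·4| = |-4| = 4, but d(4, 8) = |3·4 - 7·8| = |-44| = 44. Since 4 ≠ 44, d(x,y) ≠ d(y,x) in general.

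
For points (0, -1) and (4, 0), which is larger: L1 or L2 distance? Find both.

L1 = |0 - 4| + |-1 - 0| = 4 + 1 = 5
L2 = √(4² + 1²) = √17 ≈ 4.1231
L1 ≥ L2 always (equality iff movement is along one axis); L1 > L2 here.
Ratio L1/L2 = 5/√17 ≈ 1.2127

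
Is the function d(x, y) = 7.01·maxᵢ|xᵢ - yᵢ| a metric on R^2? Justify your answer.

Yes. The L∞ (Chebyshev) norm induces a metric on R^2, and multiplying a metric by a positive constant 7.01 > 0 preserves all four axioms: non-negativity (7.01·||x-y|| ≥ 0), identity (7.01·||x-y|| = 0 ⟺ ||x-y|| = 0 ⟺ x = y), symmetry (||x-y|| = ||y-x||), and the triangle inequality (7.01·||x-z|| ≤ 7.01·||x-y|| + 7.01·||y-z||). So d is a metric.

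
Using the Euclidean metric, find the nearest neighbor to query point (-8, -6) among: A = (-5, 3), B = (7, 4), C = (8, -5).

Distances: d(A) ≈ 9.4868, d(B) ≈ 18.0278, d(C) ≈ 16.0312. Nearest: A = (-5, 3) with distance 9.4868.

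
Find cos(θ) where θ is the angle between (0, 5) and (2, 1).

With u = (0, 5), v = (2, 1):
u·v = 0·2 + 5·1 = 0 + 5 = 5.
|u| = √(0² + 5²) = √25, |v| = √(2² + 1²) = √5, so |u||v| = √(25·5) = √125.
cos θ = (u·v)/(|u||v|) = 5/√125 ≈ 0.4472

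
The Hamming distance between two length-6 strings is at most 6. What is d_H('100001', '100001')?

Differing positions: none. Hamming distance = 0. The maximum possible Hamming distance for length-6 strings is 6, so d_H/6 = 0/6 = 0.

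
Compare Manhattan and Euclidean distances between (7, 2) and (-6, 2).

L1 = |7 - (-6)| + |2 - 2| = 13 + 0 = 13
L2 = √(13² + 0²) = √169 = 13
L1 ≥ L2 always (equality iff movement is along one axis); L1 = L2 here (movement is along a single axis).
Ratio L1/L2 = 13/13 = 1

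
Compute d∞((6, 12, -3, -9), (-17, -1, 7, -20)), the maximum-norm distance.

max(|x_i - y_i|) = max(|6 - (-17)|, |12 - (-1)|, |-3 - 7|, |-9 - (-20)|) = max(23, 13, 10, 11) = 23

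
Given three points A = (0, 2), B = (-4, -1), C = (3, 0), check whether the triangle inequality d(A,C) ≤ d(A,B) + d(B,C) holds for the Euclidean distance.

d(A,B) = √(4² + 3²) = √25 = 5, d(B,C) = √(7² + 1²) = √50 ≈ 7.0711, d(A,C) = √(3² + 2²) = √13 ≈ 3.6056.
d(A,C) ≈ 3.6056 ≤ 5 + 7.0711 = 12.0711. Triangle inequality is satisfied.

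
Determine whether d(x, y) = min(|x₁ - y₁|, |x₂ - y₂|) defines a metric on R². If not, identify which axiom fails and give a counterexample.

No. d fails identity of indiscernibles: take x = (-3, 0) and y = (-3, 2). Then d(x,y) = min(|-3 - (-3)|, |0 - 2|) = min(0, 2) = 0, yet x ≠ y.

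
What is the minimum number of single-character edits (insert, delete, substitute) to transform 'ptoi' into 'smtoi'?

Let D[i][j] be the edit distance between the first i characters of 'ptoi' and the first j characters of 'smtoi', with D[i][0] = i, D[0][j] = j, and D[i][j] = D[i-1][j-1] if the characters match, else 1 + min(D[i-1][j], D[i][j-1], D[i-1][j-1]). Filling the table (rows: prefixes of 'ptoi', columns: prefixes of 'smtoi'):
     ε  s  m  t  o  i
  ε  0  1  2  3  4  5
  p  1  1  2  3  4  5
  t  2  2  2  2  3  4
  o  3  3  3  3  2  3
  i  4  4  4  4  3  2
The bottom-right entry gives D[4][5] = 2, so no sequence of fewer than 2 edits works. Backtracking through the table gives one optimal edit sequence (2 edits):
  ptoi → sptoi (ins s @1)
  sptoi → smtoi (sub p→m @2)
Edit distance = 2.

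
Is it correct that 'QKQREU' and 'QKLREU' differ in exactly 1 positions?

Differing positions: 3. Hamming distance = 1, so the claim is true.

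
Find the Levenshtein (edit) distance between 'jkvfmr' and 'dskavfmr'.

Let D[i][j] be the edit distance between the first i characters of 'jkvfmr' and the first j characters of 'dskavfmr', with D[i][0] = i, D[0][j] = j, and D[i][j] = D[i-1][j-1] if the characters match, else 1 + min(D[i-1][j], D[i][j-1], D[i-1][j-1]). Filling the table (rows: prefixes of 'jkvfmr', columns: prefixes of 'dskavfmr'):
     ε  d  s  k  a  v  f  m  r
  ε  0  1  2  3  4  5  6  7  8
  j  1  1  2  3  4  5  6  7  8
  k  2  2  2  2  3  4  5  6  7
  v  3  3  3  3  3  3  4  5  6
  f  4  4  4  4  4  4  3  4  5
  m  5  5  5  5  5  5  4  3  4
  r  6  6  6  6  6  6  5  4  3
The bottom-right entry gives D[6][8] = 3, so no sequence of fewer than 3 edits works. Backtracking through the table gives one optimal edit sequence (3 edits):
  jkvfmr → djkvfmr (ins d @1)
  djkvfmr → dskvfmr (sub j→s @2)
  dskvfmr → dskavfmr (ins a @4)
Edit distance = 3.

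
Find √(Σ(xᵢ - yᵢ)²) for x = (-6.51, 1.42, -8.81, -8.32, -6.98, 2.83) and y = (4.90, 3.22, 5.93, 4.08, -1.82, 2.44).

√(Σ(x_i - y_i)²) = √((-6.51 - 4.9)² + (1.42 - 3.22)² + (-8.81 - 5.93)² + (-8.32 - 4.08)² + (-6.98 - (-1.82))² + (2.83 - 2.44)²)
= √((-11.41)² + (-1.8)² + (-14.74)² + (-12.4)² + (-5.16)² + 0.39²) = √(130.1881 + 3.24 + 217.2676 + 153.76 + 26.6256 + 0.1521) = √531.2334 ≈ 23.0485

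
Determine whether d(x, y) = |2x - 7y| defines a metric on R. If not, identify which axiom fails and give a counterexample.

No. d fails symmetry: d(9, 6) = |2·9 - 7·6| = |-24| = 24, but d(6, 9) = |2·6 - 7·9| = |-51| = 51. Since 24 ≠ 51, d(x,y) ≠ d(y,x) in general.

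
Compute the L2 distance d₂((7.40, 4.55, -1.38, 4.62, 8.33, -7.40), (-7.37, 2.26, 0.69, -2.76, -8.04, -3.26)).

√(Σ(x_i - y_i)²) = √((7.4 - (-7.37))² + (4.55 - 2.26)² + (-1.38 - 0.69)² + (4.62 - (-2.76))² + (8.33 - (-8.04))² + (-7.4 - (-3.26))²)
= √(14.77² + 2.29² + (-2.07)² + 7.38² + 16.37² + (-4.14)²) = √(218.1529 + 5.2441 + 4.2849 + 54.4644 + 267.9769 + 17.1396) = √567.2628 ≈ 23.8173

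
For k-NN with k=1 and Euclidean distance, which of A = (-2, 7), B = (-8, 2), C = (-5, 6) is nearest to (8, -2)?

Distances: d(A) ≈ 13.4536, d(B) ≈ 16.4924, d(C) ≈ 15.2643. Nearest: A = (-2, 7) with distance 13.4536.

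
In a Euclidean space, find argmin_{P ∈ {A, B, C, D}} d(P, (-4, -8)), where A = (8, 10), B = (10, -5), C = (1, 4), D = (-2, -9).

Distances: d(A) ≈ 21.6333, d(B) ≈ 14.3178, d(C) = 13, d(D) ≈ 2.2361. Nearest: D = (-2, -9) with distance 2.2361.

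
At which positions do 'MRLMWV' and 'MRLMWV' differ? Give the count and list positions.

Differing positions: none. Hamming distance = 0.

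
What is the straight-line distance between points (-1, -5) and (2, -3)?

√(Σ(x_i - y_i)²) = √((-1 - 2)² + (-5 - (-3))²)
= √((-3)² + (-2)²) = √(9 + 4) = √13 ≈ 3.6056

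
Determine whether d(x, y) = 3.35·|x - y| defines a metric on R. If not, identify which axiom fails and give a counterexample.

Yes. Since |x - y| is a metric on R and 3.35 > 0, the positive scalar multiple 3.35·|x - y| is also a metric: scaling by a positive constant preserves non-negativity, identity (d=0 ⟺ |x-y|=0 ⟺ x=y), symmetry, and the triangle inequality.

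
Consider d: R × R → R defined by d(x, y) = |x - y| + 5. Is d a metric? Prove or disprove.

No. d fails identity of indiscernibles (specifically d(x,x) = 0): d(-2, -2) = |-2 - (-2)| + 5 = 0 + 5 = 5 ≠ 0.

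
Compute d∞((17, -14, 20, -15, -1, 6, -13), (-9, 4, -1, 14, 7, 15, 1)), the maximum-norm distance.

max(|x_i - y_i|) = max(|17 - (-9)|, |-14 - 4|, |20 - (-1)|, |-15 - 14|, |-1 - 7|, |6 - 15|, |-13 - 1|) = max(26, 18, 21, 29, 8, 9, 14) = 29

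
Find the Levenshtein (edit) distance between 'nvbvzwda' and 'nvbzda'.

Let D[i][j] be the edit distance between the first i characters of 'nvbvzwda' and the first j characters of 'nvbzda', with D[i][0] = i, D[0][j] = j, and D[i][j] = D[i-1][j-1] if the characters match, else 1 + min(D[i-1][j], D[i][j-1], D[i-1][j-1]). Filling the table (rows: prefixes of 'nvbvzwda', columns: prefixes of 'nvbzda'):
     ε  n  v  b  z  d  a
  ε  0  1  2  3  4  5  6
  n  1  0  1  2  3  4  5
  v  2  1  0  1  2  3  4
  b  3  2  1  0  1  2  3
  v  4  3  2  1  1  2  3
  z  5  4  3  2  1  2  3
  w  6  5  4  3  2  2  3
  d  7  6  5  4  3  2  3
  a  8  7  6  5  4  3  2
The bottom-right entry gives D[8][6] = 2, so no sequence of fewer than 2 edits works. Backtracking through the table gives one optimal edit sequence (2 edits):
  nvbvzwda → nvbzwda (del v @4)
  nvbzwda → nvbzda (del w @5)
Edit distance = 2.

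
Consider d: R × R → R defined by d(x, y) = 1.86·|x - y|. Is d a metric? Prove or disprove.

Yes. Since |x - y| is a metric on R and 1.86 > 0, the positive scalar multiple 1.86·|x - y| is also a metric: scaling by a positive constant preserves non-negativity, identity (d=0 ⟺ |x-y|=0 ⟺ x=y), symmetry, and the triangle inequality.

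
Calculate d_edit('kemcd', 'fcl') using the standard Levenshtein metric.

Let D[i][j] be the edit distance between the first i characters of 'kemcd' and the first j characters of 'fcl', with D[i][0] = i, D[0][j] = j, and D[i][j] = D[i-1][j-1] if the characters match, else 1 + min(D[i-1][j], D[i][j-1], D[i-1][j-1]). Filling the table (rows: prefixes of 'kemcd', columns: prefixes of 'fcl'):
     ε  f  c  l
  ε  0  1  2  3
  k  1  1  2  3
  e  2  2  2  3
  m  3  3  3  3
  c  4  4  3  4
  d  5  5  4  4
The bottom-right entry gives D[5][3] = 4, so no sequence of fewer than 4 edits works. Backtracking through the table gives one optimal edit sequence (4 edits):
  kemcd → emcd (del k @1)
  emcd → mcd (del e @1)
  mcd → fcd (sub m→f @1)
  fcd → fcl (sub d→l @3)
Edit distance = 4.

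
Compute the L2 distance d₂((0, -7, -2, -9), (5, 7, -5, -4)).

√(Σ(x_i - y_i)²) = √((0 - 5)² + (-7 - 7)² + (-2 - (-5))² + (-9 - (-4))²)
= √((-5)² + (-14)² + 3² + (-5)²) = √(25 + 196 + 9 + 25) = √255 ≈ 15.9687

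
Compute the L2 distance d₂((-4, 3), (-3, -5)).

√(Σ(x_i - y_i)²) = √((-4 - (-3))² + (3 - (-5))²)
= √((-1)² + 8²) = √(1 + 64) = √65 ≈ 8.0623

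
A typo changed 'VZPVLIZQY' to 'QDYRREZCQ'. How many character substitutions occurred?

Differing positions: 1, 2, 3, 4, 5, 6, 8, 9. Hamming distance = 8.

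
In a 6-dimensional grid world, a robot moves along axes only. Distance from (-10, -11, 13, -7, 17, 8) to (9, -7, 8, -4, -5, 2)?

Σ|x_i - y_i| = |-10 - 9| + |-11 - (-7)| + |13 - 8| + |-7 - (-4)| + |17 - (-5)| + |8 - 2| = 19 + 4 + 5 + 3 + 22 + 6 = 59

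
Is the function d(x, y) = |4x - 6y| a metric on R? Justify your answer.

No. d fails symmetry: d(3, 4) = |4·3 - 6·4| = |-12| = 12, but d(4, 3) = |4·4 - 6·3| = |-2| = 2. Since 12 ≠ 2, d(x,y) ≠ d(y,x) in general.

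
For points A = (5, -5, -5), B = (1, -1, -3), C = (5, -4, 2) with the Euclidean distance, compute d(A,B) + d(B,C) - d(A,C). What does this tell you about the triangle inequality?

d(A,B) = √(4² + 4² + 2²) = √36 = 6, d(B,C) = √(4² + 3² + 5²) = √50 ≈ 7.0711, d(A,C) = √(0² + 1² + 7²) = √50 ≈ 7.0711.
d(A,B) + d(B,C) - d(A,C) = 6 + 7.0711 - 7.0711 = 13.0711 - 7.0711 = 6. This is ≥ 0, so the triangle inequality holds for these points.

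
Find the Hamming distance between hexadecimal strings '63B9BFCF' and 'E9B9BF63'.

Differing positions: 1, 2, 7, 8. Hamming distance = 4.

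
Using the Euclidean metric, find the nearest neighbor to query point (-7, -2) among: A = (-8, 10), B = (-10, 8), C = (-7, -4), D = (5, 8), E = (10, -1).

Distances: d(A) ≈ 12.0416, d(B) ≈ 10.4403, d(C) = 2, d(D) ≈ 15.6205, d(E) ≈ 17.0294. Nearest: C = (-7, -4) with distance 2.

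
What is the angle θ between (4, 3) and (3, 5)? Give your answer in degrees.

With u = (4, 3), v = (3, 5):
u·v = 4·3 + 3·5 = 12 + 15 = 27.
|u| = √(4² + 3²) = √25, |v| = √(3² + 5²) = √34, so |u||v| = √(25·34) = √850.
cos θ = (u·v)/(|u||v|) = 27/√850 ≈ 0.926092
θ = arccos(0.926092) ≈ 22.17°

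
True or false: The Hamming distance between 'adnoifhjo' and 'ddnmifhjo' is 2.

Differing positions: 1, 4. Hamming distance = 2, so the claim is true.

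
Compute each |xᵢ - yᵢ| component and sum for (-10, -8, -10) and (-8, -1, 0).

Σ|x_i - y_i| = |-10 - (-8)| + |-8 - (-1)| + |-10 - 0| = 2 + 7 + 10 = 19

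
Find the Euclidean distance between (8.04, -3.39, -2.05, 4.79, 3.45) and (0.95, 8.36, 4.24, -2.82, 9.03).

√(Σ(x_i - y_i)²) = √((8.04 - 0.95)² + (-3.39 - 8.36)² + (-2.05 - 4.24)² + (4.79 - (-2.82))² + (3.45 - 9.03)²)
= √(7.09² + (-11.75)² + (-6.29)² + 7.61² + (-5.58)²) = √(50.2681 + 138.0625 + 39.5641 + 57.9121 + 31.1364) = √316.9432 ≈ 17.8029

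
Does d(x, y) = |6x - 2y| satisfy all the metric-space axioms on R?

No. d fails symmetry: d(5, 2) = |6·5 - 2·2| = |26| = 26, but d(2, 5) = |6·2 - 2·5| = |2| = 2. Since 26 ≠ 2, d(x,y) ≠ d(y,x) in general.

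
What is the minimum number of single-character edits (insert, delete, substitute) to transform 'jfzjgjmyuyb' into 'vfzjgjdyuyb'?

Let D[i][j] be the edit distance between the first i characters of 'jfzjgjmyuyb' and the first j characters of 'vfzjgjdyuyb', with D[i][0] = i, D[0][j] = j, and D[i][j] = D[i-1][j-1] if the characters match, else 1 + min(D[i-1][j], D[i][j-1], D[i-1][j-1]). Filling the table (rows: prefixes of 'jfzjgjmyuyb', columns: prefixes of 'vfzjgjdyuyb'):
     ε  v  f  z  j  g  j  d  y  u  y  b
  ε  0  1  2  3  4  5  6  7  8  9 10 11
  j  1  1  2  3  3  4  5  6  7  8  9 10
  f  2  2  1  2  3  4  5  6  7  8  9 10
  z  3  3  2  1  2  3  4  5  6  7  8  9
  j  4  4  3  2  1  2  3  4  5  6  7  8
  g  5  5  4  3  2  1  2  3  4  5  6  7
  j  6  6  5  4  3  2  1  2  3  4  5  6
  m  7  7  6  5  4  3  2  2  3  4  5  6
  y  8  8  7  6  5  4  3  3  2  3  4  5
  u  9  9  8  7  6  5  4  4  3  2  3  4
  y 10 10  9  8  7  6  5  5  4  3  2  3
  b 11 11 10  9  8  7  6  6  5  4  3  2
The bottom-right entry gives D[11][11] = 2, so no sequence of fewer than 2 edits works. Backtracking through the table gives one optimal edit sequence (2 edits):
  jfzjgjmyuyb → vfzjgjmyuyb (sub j→v @1)
  vfzjgjmyuyb → vfzjgjdyuyb (sub m→d @7)
Edit distance = 2.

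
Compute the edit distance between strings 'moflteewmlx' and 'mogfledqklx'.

Let D[i][j] be the edit distance between the first i characters of 'moflteewmlx' and the first j characters of 'mogfledqklx', with D[i][0] = i, D[0][j] = j, and D[i][j] = D[i-1][j-1] if the characters match, else 1 + min(D[i-1][j], D[i][j-1], D[i-1][j-1]). Filling the table (rows: prefixes of 'moflteewmlx', columns: prefixes of 'mogfledqklx'):
     ε  m  o  g  f  l  e  d  q  k  l  x
  ε  0  1  2  3  4  5  6  7  8  9 10 11
  m  1  0  1  2  3  4  5  6  7  8  9 10
  o  2  1  0  1  2  3  4  5  6  7  8  9
  f  3  2  1  1  1  2  3  4  5  6  7  8
  l  4  3  2  2  2  1  2  3  4  5  6  7
  t  5  4  3  3  3  2  2  3  4  5  6  7
  e  6  5  4  4  4  3  2  3  4  5  6  7
  e  7  6  5  5  5  4  3  3  4  5  6  7
  w  8  7  6  6  6  5  4  4  4  5  6  7
  m  9  8  7  7  7  6  5  5  5  5  6  7
  l 10  9  8  8  8  7  6  6  6  6  5  6
  x 11 10  9  9  9  8  7  7  7  7  6  5
The bottom-right entry gives D[11][11] = 5, so no sequence of fewer than 5 edits works. Backtracking through the table gives one optimal edit sequence (5 edits):
  moflteewmlx → mogflteewmlx (ins g @3)
  mogflteewmlx → mogfleewmlx (del t @6)
  mogfleewmlx → mogfledwmlx (sub e→d @7)
  mogfledwmlx → mogfledqmlx (sub w→q @8)
  mogfledqmlx → mogfledqklx (sub m→k @9)
Edit distance = 5.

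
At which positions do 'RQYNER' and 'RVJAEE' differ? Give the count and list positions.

Differing positions: 2, 3, 4, 6. Hamming distance = 4.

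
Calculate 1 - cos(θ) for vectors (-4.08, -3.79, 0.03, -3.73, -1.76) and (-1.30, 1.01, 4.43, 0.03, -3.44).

With u = (-4.08, -3.79, 0.03, -3.73, -1.76), v = (-1.30, 1.01, 4.43, 0.03, -3.44):
u·v = (-4.08)·(-1.3) + (-3.79)·1.01 + 0.03·4.43 + (-3.73)·0.03 + (-1.76)·(-3.44) = 5.304 + (-3.8279) + 0.1329 + (-0.1119) + 6.0544 = 7.5515.
|u| = √((-4.08)² + (-3.79)² + 0.03² + (-3.73)² + (-1.76)²) = √(16.6464 + 14.3641 + 0.0009 + 13.9129 + 3.0976) = √48.0219, |v| = √((-1.3)² + 1.01² + 4.43² + 0.03² + (-3.44)²) = √(1.69 + 1.0201 + 19.6249 + 0.0009 + 11.8336) = √34.1695.
cos θ = (u·v)/(|u||v|) = 7.5515/(√48.0219·√34.1695) ≈ 0.1864
Cosine distance = 1 - cos θ ≈ 1 - 0.1864 = 0.8136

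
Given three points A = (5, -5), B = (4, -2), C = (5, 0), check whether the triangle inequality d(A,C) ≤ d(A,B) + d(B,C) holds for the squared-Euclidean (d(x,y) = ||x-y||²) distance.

d(A,B) = 1² + 3² = 10, d(B,C) = 1² + 2² = 5, d(A,C) = 0² + 5² = 25.
d(A,C) = 25 > 10 + 5 = 15. Triangle inequality is VIOLATED. (Squared-Euclidean is not a metric — this is a counterexample.)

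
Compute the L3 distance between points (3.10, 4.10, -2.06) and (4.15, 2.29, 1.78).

(Σ|x_i - y_i|^3)^(1/3) = (|3.1 - 4.15|^3 + |4.1 - 2.29|^3 + |-2.06 - 1.78|^3)^(1/3)
= (1.05^3 + 1.81^3 + 3.84^3)^(1/3) ≈ (1.1576 + 5.9297 + 56.6231)^(1/3) = (63.7104)^(1/3) ≈ 3.994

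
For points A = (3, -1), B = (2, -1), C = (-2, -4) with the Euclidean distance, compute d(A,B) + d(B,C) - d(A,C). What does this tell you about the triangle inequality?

d(A,B) = √(1² + 0²) = √1 = 1, d(B,C) = √(4² + 3²) = √25 = 5, d(A,C) = √(5² + 3²) = √34 ≈ 5.831.
d(A,B) + d(B,C) - d(A,C) = 1 + 5 - 5.831 = 6 - 5.831 = 0.169 (to 4 decimal places). This is ≥ 0, so the triangle inequality holds for these points.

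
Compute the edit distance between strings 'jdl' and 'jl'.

Let D[i][j] be the edit distance between the first i characters of 'jdl' and the first j characters of 'jl', with D[i][0] = i, D[0][j] = j, and D[i][j] = D[i-1][j-1] if the characters match, else 1 + min(D[i-1][j], D[i][j-1], D[i-1][j-1]). Filling the table (rows: prefixes of 'jdl', columns: prefixes of 'jl'):
     ε  j  l
  ε  0  1  2
  j  1  0  1
  d  2  1  1
  l  3  2  1
The bottom-right entry gives D[3][2] = 1, so no sequence of fewer than 1 edit works. Backtracking through the table gives one optimal edit sequence (1 edit):
  jdl → jl (del d @2)
Edit distance = 1.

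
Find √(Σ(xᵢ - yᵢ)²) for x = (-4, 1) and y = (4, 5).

√(Σ(x_i - y_i)²) = √((-4 - 4)² + (1 - 5)²)
= √((-8)² + (-4)²) = √(64 + 16) = √80 ≈ 8.9443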